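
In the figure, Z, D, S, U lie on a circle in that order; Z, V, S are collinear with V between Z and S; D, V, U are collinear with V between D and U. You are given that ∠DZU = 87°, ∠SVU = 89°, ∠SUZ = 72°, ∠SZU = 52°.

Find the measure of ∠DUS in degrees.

∠DUS = 35°

1. ∠DSU = 93°  [cyclic ZDSU, opposite ∠Z+∠S]
2. ∠SDU = 52°  [same arc SU]
3. ∠DUS = 35°  [△DSU]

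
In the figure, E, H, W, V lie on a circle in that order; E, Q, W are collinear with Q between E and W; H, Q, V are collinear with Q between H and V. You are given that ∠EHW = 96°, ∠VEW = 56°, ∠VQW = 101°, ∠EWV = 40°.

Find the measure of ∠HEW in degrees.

1. ∠EQH = 101°  [vertical angles at Q]
2. ∠EHV = 40°  [same arc EV]
3. ∠HEW = 39°  [△EQH]

∠HEW = 39°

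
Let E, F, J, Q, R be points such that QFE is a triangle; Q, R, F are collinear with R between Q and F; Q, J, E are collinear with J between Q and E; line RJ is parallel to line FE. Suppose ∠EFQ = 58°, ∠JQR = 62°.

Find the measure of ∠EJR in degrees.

1. ∠JRQ = 58°  [RJ∥FE, corresponding at R]
2. ∠QJR = 60°  [△QRJ]
3. ∠EJR = 120°  [linear pair at J on QE]

∠EJR = 120°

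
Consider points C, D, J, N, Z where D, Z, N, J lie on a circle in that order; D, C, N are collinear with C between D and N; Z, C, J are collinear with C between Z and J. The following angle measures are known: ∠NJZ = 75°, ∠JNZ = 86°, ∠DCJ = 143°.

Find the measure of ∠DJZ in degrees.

1. ∠JZN = 19°  [△ZNJ]
2. ∠JDN = 19°  [same arc NJ]
3. ∠DJZ = 18°  [△DCJ]

∠DJZ = 18°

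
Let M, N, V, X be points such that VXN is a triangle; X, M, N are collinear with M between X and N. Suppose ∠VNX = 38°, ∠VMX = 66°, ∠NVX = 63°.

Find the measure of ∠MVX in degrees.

1. ∠NXV = 79°  [△VXN]
2. ∠MXV = 79°  [M on ray XN]
3. ∠MVX = 35°  [△VXM]

∠MVX = 35°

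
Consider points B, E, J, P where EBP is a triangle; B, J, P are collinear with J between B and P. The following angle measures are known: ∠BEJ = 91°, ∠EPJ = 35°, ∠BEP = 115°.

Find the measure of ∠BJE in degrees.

1. ∠BPE = 35°  [J on ray PB]
2. ∠EBP = 30°  [△EBP]
3. ∠EBJ = 30°  [J on ray BP]
4. ∠BJE = 59°  [△EBJ]

∠BJE = 59°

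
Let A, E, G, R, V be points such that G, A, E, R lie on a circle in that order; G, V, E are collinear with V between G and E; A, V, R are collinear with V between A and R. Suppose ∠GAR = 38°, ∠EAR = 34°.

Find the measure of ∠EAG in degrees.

1. ∠GER = 38°  [same arc GR]
2. ∠EGR = 34°  [same arc ER]
3. ∠ERG = 108°  [△GER]
4. ∠EAG = 72°  [cyclic GAER, opposite ∠A+∠R]

∠EAG = 72°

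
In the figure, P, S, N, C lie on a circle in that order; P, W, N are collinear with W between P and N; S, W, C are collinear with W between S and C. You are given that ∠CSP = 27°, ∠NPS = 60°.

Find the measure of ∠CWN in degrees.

∠CWN = 93°

1. ∠CNP = 27°  [same arc PC]
2. ∠NCS = 60°  [same arc SN]
3. ∠CWN = 93°  [△NWC]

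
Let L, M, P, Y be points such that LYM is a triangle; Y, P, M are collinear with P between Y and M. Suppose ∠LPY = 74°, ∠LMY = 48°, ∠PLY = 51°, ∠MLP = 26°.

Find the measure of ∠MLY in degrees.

∠MLY = 77°

1. ∠LYP = 55°  [△LYP]
2. ∠LYM = 55°  [P on ray YM]
3. ∠MLY = 77°  [△LYM]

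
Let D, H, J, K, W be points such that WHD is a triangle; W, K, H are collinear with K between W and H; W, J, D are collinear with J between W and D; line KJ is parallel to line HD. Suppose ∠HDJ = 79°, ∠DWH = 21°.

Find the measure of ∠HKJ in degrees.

∠HKJ = 100°

1. ∠HDW = 79°  [J on ray DW]
2. ∠DHW = 80°  [△WHD]
3. ∠JKW = 80°  [KJ∥HD, corresponding at K]
4. ∠HKJ = 100°  [linear pair at K on WH]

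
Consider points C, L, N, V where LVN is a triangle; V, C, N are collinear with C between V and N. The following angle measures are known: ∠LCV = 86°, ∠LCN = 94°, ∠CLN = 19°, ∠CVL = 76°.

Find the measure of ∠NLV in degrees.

1. ∠CNL = 67°  [△LCN]
2. ∠LVN = 76°  [C on ray VN]
3. ∠LNV = 67°  [C on ray NV]
4. ∠NLV = 37°  [△LVN]

∠NLV = 37°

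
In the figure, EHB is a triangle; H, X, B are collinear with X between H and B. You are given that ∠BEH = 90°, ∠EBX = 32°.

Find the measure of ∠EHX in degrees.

∠EHX = 58°

1. ∠EBH = 32°  [X on ray BH]
2. ∠BHE = 58°  [△EHB]
3. ∠EHX = 58°  [X on ray HB]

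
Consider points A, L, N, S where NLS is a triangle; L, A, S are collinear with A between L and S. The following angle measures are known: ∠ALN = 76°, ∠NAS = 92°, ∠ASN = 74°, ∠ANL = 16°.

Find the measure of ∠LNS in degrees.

∠LNS = 30°

1. ∠NLS = 76°  [A on ray LS]
2. ∠LSN = 74°  [A on ray SL]
3. ∠LNS = 30°  [△NLS]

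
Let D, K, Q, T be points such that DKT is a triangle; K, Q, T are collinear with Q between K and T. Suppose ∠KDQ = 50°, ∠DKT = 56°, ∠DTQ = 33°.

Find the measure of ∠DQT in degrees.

1. ∠DKQ = 56°  [Q on ray KT]
2. ∠DQK = 74°  [△DKQ]
3. ∠DQT = 106°  [linear pair at Q on KT]

∠DQT = 106°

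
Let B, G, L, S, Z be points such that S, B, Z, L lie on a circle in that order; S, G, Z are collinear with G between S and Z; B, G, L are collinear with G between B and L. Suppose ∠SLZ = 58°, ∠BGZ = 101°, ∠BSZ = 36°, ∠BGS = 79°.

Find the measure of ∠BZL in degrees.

∠BZL = 87°

1. ∠SBZ = 122°  [cyclic SBZL, opposite ∠B+∠L]
2. ∠BLZ = 36°  [same arc BZ]
3. ∠BZS = 22°  [△SBZ]
4. ∠LBZ = 57°  [△BGZ]
5. ∠BZL = 87°  [△BZL]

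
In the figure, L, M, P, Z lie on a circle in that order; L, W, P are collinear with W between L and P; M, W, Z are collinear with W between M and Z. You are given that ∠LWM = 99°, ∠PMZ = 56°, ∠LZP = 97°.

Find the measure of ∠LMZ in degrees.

∠LMZ = 27°

1. ∠PLZ = 56°  [same arc PZ]
2. ∠LPZ = 27°  [△LPZ]
3. ∠LMZ = 27°  [same arc LZ]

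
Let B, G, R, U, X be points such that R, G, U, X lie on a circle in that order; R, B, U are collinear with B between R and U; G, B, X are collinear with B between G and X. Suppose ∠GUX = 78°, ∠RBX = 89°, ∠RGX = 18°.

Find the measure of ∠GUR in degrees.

∠GUR = 60°

1. ∠GRX = 102°  [cyclic RGUX, opposite ∠R+∠U]
2. ∠GXR = 60°  [△RGX]
3. ∠GUR = 60°  [same arc RG]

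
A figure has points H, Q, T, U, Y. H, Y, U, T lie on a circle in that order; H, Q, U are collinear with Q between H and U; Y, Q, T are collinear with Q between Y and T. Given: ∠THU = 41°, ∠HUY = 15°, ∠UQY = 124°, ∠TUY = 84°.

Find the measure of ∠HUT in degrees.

1. ∠TYU = 41°  [same arc UT]
2. ∠HQT = 124°  [vertical angles at Q]
3. ∠UTY = 55°  [△YUT]
4. ∠TQU = 56°  [linear pair at Q on HU]
5. ∠HUT = 69°  [△UQT]

∠HUT = 69°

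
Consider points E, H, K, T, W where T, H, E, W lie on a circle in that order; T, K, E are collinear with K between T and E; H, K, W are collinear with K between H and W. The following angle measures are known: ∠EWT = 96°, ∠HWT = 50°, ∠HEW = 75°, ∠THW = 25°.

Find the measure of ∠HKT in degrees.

1. ∠EHT = 84°  [cyclic THEW, opposite ∠H+∠W]
2. ∠HET = 50°  [same arc TH]
3. ∠ETH = 46°  [△THE]
4. ∠HKT = 109°  [△TKH]

∠HKT = 109°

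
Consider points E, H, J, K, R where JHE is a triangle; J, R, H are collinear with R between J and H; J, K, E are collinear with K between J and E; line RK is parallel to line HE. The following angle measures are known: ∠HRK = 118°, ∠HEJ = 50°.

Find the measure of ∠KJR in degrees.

1. ∠JRK = 62°  [linear pair at R on JH]
2. ∠JKR = 50°  [RK∥HE, corresponding at K]
3. ∠KJR = 68°  [△JRK]

∠KJR = 68°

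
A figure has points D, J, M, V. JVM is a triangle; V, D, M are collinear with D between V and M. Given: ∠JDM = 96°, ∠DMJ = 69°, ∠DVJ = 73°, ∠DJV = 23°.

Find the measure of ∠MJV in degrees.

1. ∠JMV = 69°  [D on ray MV]
2. ∠JVM = 73°  [D on ray VM]
3. ∠MJV = 38°  [△JVM]

∠MJV = 38°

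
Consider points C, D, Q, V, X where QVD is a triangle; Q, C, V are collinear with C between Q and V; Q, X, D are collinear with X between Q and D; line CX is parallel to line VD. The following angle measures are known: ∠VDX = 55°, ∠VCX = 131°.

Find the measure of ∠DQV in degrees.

1. ∠QDV = 55°  [X on ray DQ]
2. ∠QCX = 49°  [linear pair at C on QV]
3. ∠CXQ = 55°  [CX∥VD, corresponding at X]
4. ∠CQX = 76°  [△QCX]
5. ∠DQV = 76°  [C on QV, X on QD]

∠DQV = 76°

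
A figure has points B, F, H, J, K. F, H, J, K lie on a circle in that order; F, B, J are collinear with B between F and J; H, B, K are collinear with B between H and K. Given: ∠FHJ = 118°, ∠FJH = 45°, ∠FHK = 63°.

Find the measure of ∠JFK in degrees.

1. ∠FKJ = 62°  [cyclic FHJK, opposite ∠H+∠K]
2. ∠FJK = 63°  [same arc FK]
3. ∠JFK = 55°  [△FJK]

∠JFK = 55°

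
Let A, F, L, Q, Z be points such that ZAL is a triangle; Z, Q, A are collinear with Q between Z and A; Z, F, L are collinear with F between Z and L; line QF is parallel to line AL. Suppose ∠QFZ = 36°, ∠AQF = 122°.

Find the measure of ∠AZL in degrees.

∠AZL = 86°

1. ∠FQZ = 58°  [linear pair at Q on ZA]
2. ∠FZQ = 86°  [△ZQF]
3. ∠AZL = 86°  [Q on ZA, F on ZL]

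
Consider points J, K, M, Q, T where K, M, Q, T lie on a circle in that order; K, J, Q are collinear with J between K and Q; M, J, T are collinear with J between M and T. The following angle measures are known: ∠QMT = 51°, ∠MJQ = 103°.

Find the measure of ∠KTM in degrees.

∠KTM = 26°

1. ∠QKT = 51°  [same arc QT]
2. ∠KJT = 103°  [vertical angles at J]
3. ∠KTM = 26°  [△KJT]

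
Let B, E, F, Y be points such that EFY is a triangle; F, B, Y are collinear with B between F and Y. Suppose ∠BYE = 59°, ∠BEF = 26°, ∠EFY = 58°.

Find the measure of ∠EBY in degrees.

1. ∠BFE = 58°  [B on ray FY]
2. ∠EBF = 96°  [△EFB]
3. ∠EBY = 84°  [linear pair at B on FY]

∠EBY = 84°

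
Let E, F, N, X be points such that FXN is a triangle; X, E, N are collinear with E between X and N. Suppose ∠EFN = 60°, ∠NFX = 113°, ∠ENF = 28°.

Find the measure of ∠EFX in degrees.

∠EFX = 53°

1. ∠FEN = 92°  [△FEN]
2. ∠FNX = 28°  [E on ray NX]
3. ∠FEX = 88°  [linear pair at E on XN]
4. ∠FXN = 39°  [△FXN]
5. ∠EXF = 39°  [E on ray XN]
6. ∠EFX = 53°  [△FXE]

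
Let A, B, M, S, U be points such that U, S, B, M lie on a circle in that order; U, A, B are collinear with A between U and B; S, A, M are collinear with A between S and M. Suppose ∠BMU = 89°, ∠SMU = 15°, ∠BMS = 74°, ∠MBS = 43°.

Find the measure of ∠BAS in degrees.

1. ∠SBU = 15°  [same arc US]
2. ∠BSM = 63°  [△SBM]
3. ∠BAS = 102°  [△SAB]

∠BAS = 102°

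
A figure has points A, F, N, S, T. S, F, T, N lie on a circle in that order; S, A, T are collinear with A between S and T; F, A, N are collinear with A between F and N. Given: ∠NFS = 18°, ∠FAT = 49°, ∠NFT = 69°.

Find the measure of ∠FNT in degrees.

1. ∠NTS = 18°  [same arc SN]
2. ∠NAS = 49°  [vertical angles at A]
3. ∠NAT = 131°  [linear pair at A on ST]
4. ∠FNT = 31°  [△TAN]

∠FNT = 31°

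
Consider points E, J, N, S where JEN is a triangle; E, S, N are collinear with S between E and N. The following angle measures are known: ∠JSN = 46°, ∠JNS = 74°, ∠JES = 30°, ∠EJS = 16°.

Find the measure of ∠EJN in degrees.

1. ∠ENJ = 74°  [S on ray NE]
2. ∠JEN = 30°  [S on ray EN]
3. ∠EJN = 76°  [△JEN]

∠EJN = 76°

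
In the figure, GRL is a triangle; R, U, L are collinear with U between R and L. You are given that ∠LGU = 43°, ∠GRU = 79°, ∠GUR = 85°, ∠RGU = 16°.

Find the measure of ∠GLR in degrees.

1. ∠GUL = 95°  [linear pair at U on RL]
2. ∠GLU = 42°  [△GUL]
3. ∠GLR = 42°  [U on ray LR]

∠GLR = 42°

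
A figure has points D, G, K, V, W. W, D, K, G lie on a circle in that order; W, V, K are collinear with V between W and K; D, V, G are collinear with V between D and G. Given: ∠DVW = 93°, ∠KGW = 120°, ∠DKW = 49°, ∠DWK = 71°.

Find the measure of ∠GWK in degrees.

∠GWK = 44°

1. ∠GVK = 93°  [vertical angles at V]
2. ∠DGW = 49°  [same arc WD]
3. ∠GVW = 87°  [linear pair at V on WK]
4. ∠GWK = 44°  [△WVG]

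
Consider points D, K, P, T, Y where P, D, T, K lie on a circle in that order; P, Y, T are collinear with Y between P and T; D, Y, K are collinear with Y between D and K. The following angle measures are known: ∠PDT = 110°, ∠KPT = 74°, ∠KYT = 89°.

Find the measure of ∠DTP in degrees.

1. ∠KDT = 74°  [same arc TK]
2. ∠DYP = 89°  [vertical angles at Y]
3. ∠DYT = 91°  [linear pair at Y on PT]
4. ∠DTP = 15°  [△DYT]

∠DTP = 15°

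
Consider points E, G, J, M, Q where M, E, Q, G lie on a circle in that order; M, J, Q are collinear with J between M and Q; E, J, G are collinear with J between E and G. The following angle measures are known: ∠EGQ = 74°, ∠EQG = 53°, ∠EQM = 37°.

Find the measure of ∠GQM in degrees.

1. ∠EMQ = 74°  [same arc EQ]
2. ∠GEQ = 53°  [△EQG]
3. ∠MEQ = 69°  [△MEQ]
4. ∠GMQ = 53°  [same arc QG]
5. ∠MGQ = 111°  [cyclic MEQG, opposite ∠E+∠G]
6. ∠GQM = 16°  [△MQG]

∠GQM = 16°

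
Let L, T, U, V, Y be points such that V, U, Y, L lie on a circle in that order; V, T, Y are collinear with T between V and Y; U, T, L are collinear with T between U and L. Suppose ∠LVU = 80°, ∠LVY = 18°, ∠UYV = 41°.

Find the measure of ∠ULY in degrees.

1. ∠LYU = 100°  [cyclic VUYL, opposite ∠V+∠Y]
2. ∠LUY = 18°  [same arc YL]
3. ∠ULY = 62°  [△UYL]

∠ULY = 62°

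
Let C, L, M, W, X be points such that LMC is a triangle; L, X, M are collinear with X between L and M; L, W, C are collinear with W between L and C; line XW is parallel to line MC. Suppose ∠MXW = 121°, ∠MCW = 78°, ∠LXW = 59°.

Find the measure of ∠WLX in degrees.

∠WLX = 43°

1. ∠LCM = 78°  [W on ray CL]
2. ∠CML = 59°  [XW∥MC, corresponding at X]
3. ∠CLM = 43°  [△LMC]
4. ∠WLX = 43°  [X on LM, W on LC]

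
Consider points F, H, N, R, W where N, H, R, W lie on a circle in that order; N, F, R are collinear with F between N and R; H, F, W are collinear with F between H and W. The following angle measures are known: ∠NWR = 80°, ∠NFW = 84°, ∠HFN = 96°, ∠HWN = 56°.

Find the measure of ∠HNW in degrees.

∠HNW = 64°

1. ∠NHR = 100°  [cyclic NHRW, opposite ∠H+∠W]
2. ∠HRN = 56°  [same arc NH]
3. ∠HNR = 24°  [△NHR]
4. ∠NHW = 60°  [△NFH]
5. ∠HNW = 64°  [△NHW]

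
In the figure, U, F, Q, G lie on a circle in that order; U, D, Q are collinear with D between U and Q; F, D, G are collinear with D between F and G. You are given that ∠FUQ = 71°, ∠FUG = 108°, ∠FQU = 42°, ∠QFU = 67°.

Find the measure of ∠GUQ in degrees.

1. ∠FGQ = 71°  [same arc FQ]
2. ∠FQG = 72°  [cyclic UFQG, opposite ∠U+∠Q]
3. ∠GFQ = 37°  [△FQG]
4. ∠GUQ = 37°  [same arc QG]

∠GUQ = 37°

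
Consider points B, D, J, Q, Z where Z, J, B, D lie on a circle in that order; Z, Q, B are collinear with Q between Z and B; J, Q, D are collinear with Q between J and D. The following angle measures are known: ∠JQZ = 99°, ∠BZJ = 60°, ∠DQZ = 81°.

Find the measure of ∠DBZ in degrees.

∠DBZ = 21°

1. ∠BQD = 99°  [vertical angles at Q]
2. ∠BDJ = 60°  [same arc JB]
3. ∠DBZ = 21°  [△BQD]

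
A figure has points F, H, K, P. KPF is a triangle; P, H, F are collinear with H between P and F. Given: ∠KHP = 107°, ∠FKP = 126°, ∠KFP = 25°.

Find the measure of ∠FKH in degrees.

∠FKH = 82°

1. ∠FHK = 73°  [linear pair at H on PF]
2. ∠HFK = 25°  [H on ray FP]
3. ∠FKH = 82°  [△KHF]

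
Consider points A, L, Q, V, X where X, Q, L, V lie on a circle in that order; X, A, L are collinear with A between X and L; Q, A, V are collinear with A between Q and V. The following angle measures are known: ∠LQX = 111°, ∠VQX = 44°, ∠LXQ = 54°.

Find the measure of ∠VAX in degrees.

1. ∠LVX = 69°  [cyclic XQLV, opposite ∠Q+∠V]
2. ∠QLX = 15°  [△XQL]
3. ∠VLX = 44°  [same arc XV]
4. ∠LXV = 67°  [△XLV]
5. ∠QVX = 15°  [same arc XQ]
6. ∠VAX = 98°  [△XAV]

∠VAX = 98°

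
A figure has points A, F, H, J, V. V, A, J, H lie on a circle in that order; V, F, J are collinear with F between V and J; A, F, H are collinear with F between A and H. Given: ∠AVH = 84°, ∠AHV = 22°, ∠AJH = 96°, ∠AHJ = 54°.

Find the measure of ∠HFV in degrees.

∠HFV = 128°

1. ∠AJV = 22°  [same arc VA]
2. ∠HAJ = 30°  [△AJH]
3. ∠AFJ = 128°  [△AFJ]
4. ∠HFV = 128°  [vertical angles at F]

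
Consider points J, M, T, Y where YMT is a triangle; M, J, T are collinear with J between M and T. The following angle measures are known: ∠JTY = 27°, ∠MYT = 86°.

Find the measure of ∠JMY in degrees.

1. ∠MTY = 27°  [J on ray TM]
2. ∠TMY = 67°  [△YMT]
3. ∠JMY = 67°  [J on ray MT]

∠JMY = 67°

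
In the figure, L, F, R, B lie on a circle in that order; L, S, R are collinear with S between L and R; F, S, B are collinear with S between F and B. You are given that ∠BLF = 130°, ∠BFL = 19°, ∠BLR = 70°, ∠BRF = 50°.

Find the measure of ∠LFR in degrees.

∠LFR = 89°

1. ∠BRL = 19°  [same arc LB]
2. ∠LBR = 91°  [△LRB]
3. ∠LFR = 89°  [cyclic LFRB, opposite ∠F+∠B]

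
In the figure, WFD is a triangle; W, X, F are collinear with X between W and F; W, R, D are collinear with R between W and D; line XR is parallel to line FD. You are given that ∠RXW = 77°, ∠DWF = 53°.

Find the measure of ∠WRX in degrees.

∠WRX = 50°

1. ∠DFW = 77°  [XR∥FD, corresponding at X]
2. ∠FDW = 50°  [△WFD]
3. ∠WRX = 50°  [XR∥FD, corresponding at R]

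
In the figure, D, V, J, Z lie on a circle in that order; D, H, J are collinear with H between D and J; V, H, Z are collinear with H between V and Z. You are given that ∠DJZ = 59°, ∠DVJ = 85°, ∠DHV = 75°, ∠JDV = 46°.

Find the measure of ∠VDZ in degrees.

∠VDZ = 72°

1. ∠DVZ = 59°  [same arc DZ]
2. ∠DJV = 49°  [△DVJ]
3. ∠DZV = 49°  [same arc DV]
4. ∠VDZ = 72°  [△DVZ]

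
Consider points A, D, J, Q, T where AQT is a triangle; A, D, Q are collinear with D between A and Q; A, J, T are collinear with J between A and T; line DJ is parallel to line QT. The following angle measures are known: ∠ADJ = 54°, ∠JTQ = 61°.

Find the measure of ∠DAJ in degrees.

1. ∠AQT = 54°  [DJ∥QT, corresponding at D]
2. ∠ATQ = 61°  [J on ray TA]
3. ∠QAT = 65°  [△AQT]
4. ∠DAJ = 65°  [D on AQ, J on AT]

∠DAJ = 65°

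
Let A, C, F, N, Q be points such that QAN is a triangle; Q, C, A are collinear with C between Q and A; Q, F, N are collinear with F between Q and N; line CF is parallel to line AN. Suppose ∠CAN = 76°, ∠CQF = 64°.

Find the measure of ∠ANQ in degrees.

∠ANQ = 40°

1. ∠NAQ = 76°  [C on ray AQ]
2. ∠AQN = 64°  [C on QA, F on QN]
3. ∠ANQ = 40°  [△QAN]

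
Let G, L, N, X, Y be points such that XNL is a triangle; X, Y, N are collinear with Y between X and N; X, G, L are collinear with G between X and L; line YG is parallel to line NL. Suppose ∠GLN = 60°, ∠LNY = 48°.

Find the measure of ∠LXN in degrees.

1. ∠NLX = 60°  [G on ray LX]
2. ∠LNX = 48°  [Y on ray NX]
3. ∠LXN = 72°  [△XNL]

∠LXN = 72°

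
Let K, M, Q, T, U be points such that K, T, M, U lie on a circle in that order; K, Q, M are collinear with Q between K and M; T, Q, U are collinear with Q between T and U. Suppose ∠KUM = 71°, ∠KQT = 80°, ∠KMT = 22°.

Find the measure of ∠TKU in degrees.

1. ∠KTM = 109°  [cyclic KTMU, opposite ∠T+∠U]
2. ∠KUT = 22°  [same arc KT]
3. ∠MKT = 49°  [△KTM]
4. ∠KTU = 51°  [△KQT]
5. ∠TKU = 107°  [△KTU]

∠TKU = 107°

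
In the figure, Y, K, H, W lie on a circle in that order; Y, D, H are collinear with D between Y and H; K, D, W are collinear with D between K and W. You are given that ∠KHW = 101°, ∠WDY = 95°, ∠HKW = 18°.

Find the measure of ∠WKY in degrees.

1. ∠HWK = 61°  [△KHW]
2. ∠HDK = 95°  [vertical angles at D]
3. ∠HYK = 61°  [same arc KH]
4. ∠KDY = 85°  [linear pair at D on YH]
5. ∠WKY = 34°  [△YDK]

∠WKY = 34°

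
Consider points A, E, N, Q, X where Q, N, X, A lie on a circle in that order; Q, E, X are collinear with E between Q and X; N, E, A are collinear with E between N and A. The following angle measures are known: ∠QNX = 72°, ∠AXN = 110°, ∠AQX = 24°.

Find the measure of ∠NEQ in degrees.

∠NEQ = 86°

1. ∠QAX = 108°  [cyclic QNXA, opposite ∠N+∠A]
2. ∠ANX = 24°  [same arc XA]
3. ∠AXQ = 48°  [△QXA]
4. ∠NAX = 46°  [△NXA]
5. ∠ANQ = 48°  [same arc QA]
6. ∠NQX = 46°  [same arc NX]
7. ∠NEQ = 86°  [△QEN]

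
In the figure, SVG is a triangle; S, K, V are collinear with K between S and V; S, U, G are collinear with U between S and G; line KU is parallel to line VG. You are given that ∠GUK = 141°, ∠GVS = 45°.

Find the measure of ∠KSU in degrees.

1. ∠KUS = 39°  [linear pair at U on SG]
2. ∠SKU = 45°  [KU∥VG, corresponding at K]
3. ∠KSU = 96°  [△SKU]

∠KSU = 96°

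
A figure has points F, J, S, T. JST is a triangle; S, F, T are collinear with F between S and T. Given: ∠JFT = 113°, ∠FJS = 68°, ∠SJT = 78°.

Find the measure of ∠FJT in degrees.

1. ∠JFS = 67°  [linear pair at F on ST]
2. ∠FSJ = 45°  [△JSF]
3. ∠JST = 45°  [F on ray ST]
4. ∠JTS = 57°  [△JST]
5. ∠FTJ = 57°  [F on ray TS]
6. ∠FJT = 10°  [△JFT]

∠FJT = 10°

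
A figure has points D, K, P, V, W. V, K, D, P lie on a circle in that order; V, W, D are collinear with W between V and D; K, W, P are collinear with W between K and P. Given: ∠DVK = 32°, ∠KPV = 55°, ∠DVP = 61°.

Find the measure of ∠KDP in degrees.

1. ∠DPK = 32°  [same arc KD]
2. ∠DKP = 61°  [same arc DP]
3. ∠KDP = 87°  [△KDP]

∠KDP = 87°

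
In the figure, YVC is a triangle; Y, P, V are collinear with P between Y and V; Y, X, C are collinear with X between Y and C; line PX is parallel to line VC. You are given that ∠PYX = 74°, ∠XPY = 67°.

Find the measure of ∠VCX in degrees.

∠VCX = 39°

1. ∠PXY = 39°  [△YPX]
2. ∠CXP = 141°  [linear pair at X on YC]
3. ∠VCX = 39°  [PX∥VC, co-interior at C–X]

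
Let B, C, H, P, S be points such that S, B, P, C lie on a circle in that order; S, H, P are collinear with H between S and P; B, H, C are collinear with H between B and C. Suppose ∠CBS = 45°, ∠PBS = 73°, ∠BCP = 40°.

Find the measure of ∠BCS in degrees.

∠BCS = 67°

1. ∠CPS = 45°  [same arc SC]
2. ∠PCS = 107°  [cyclic SBPC, opposite ∠B+∠C]
3. ∠CHP = 95°  [△PHC]
4. ∠CSP = 28°  [△SPC]
5. ∠CHS = 85°  [linear pair at H on SP]
6. ∠BCS = 67°  [△SHC]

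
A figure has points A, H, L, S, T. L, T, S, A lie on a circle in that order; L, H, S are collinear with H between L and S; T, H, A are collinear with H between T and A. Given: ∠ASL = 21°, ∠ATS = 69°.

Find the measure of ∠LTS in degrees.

∠LTS = 90°

1. ∠ALS = 69°  [same arc SA]
2. ∠LAS = 90°  [△LSA]
3. ∠LTS = 90°  [cyclic LTSA, opposite ∠T+∠A]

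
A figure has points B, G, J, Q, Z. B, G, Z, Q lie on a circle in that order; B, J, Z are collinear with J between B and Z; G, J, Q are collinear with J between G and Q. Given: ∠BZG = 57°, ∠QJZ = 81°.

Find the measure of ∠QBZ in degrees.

∠QBZ = 24°

1. ∠BQG = 57°  [same arc BG]
2. ∠BJQ = 99°  [linear pair at J on BZ]
3. ∠QBZ = 24°  [△BJQ]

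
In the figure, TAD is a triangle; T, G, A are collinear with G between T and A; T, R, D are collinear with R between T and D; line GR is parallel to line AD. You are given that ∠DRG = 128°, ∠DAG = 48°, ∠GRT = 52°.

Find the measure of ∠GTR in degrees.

1. ∠DAT = 48°  [G on ray AT]
2. ∠ADT = 52°  [GR∥AD, corresponding at R]
3. ∠ATD = 80°  [△TAD]
4. ∠GTR = 80°  [G on TA, R on TD]

∠GTR = 80°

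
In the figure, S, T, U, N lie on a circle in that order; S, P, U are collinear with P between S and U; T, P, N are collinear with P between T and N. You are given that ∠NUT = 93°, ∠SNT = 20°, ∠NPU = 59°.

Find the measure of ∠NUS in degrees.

∠NUS = 73°

1. ∠NST = 87°  [cyclic STUN, opposite ∠S+∠U]
2. ∠NTS = 73°  [△STN]
3. ∠NUS = 73°  [same arc SN]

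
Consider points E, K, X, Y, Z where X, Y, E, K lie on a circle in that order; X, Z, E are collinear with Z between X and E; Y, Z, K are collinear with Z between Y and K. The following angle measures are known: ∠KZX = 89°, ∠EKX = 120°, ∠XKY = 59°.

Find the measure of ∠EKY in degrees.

1. ∠EZK = 91°  [linear pair at Z on XE]
2. ∠EXK = 32°  [△XZK]
3. ∠KEX = 28°  [△XEK]
4. ∠EKY = 61°  [△EZK]

∠EKY = 61°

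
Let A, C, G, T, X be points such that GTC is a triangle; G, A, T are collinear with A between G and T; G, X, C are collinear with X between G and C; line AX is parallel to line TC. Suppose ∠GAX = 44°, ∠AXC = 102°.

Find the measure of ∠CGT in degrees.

∠CGT = 58°

1. ∠AXG = 78°  [linear pair at X on GC]
2. ∠AGX = 58°  [△GAX]
3. ∠CGT = 58°  [A on GT, X on GC]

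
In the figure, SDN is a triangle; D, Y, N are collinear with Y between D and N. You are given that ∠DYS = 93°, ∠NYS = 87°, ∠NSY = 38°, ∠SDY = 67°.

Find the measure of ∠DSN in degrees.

1. ∠SNY = 55°  [△SYN]
2. ∠NDS = 67°  [Y on ray DN]
3. ∠DNS = 55°  [Y on ray ND]
4. ∠DSN = 58°  [△SDN]

∠DSN = 58°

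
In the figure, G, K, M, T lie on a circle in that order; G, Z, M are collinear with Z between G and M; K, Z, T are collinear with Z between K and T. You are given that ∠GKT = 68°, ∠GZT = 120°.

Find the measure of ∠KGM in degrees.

1. ∠GMT = 68°  [same arc GT]
2. ∠MZT = 60°  [linear pair at Z on GM]
3. ∠KTM = 52°  [△MZT]
4. ∠KGM = 52°  [same arc KM]

∠KGM = 52°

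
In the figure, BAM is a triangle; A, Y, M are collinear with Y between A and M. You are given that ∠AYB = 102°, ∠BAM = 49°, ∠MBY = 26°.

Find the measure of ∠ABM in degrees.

∠ABM = 55°

1. ∠BYM = 78°  [linear pair at Y on AM]
2. ∠BMY = 76°  [△BYM]
3. ∠AMB = 76°  [Y on ray MA]
4. ∠ABM = 55°  [△BAM]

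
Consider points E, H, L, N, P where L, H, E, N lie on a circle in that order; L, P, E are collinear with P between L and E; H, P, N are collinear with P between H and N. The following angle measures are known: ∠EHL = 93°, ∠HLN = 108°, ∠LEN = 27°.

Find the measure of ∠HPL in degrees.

1. ∠ENL = 87°  [cyclic LHEN, opposite ∠H+∠N]
2. ∠LHN = 27°  [same arc LN]
3. ∠ELN = 66°  [△LEN]
4. ∠HNL = 45°  [△LHN]
5. ∠EHN = 66°  [same arc EN]
6. ∠HEL = 45°  [same arc LH]
7. ∠EPH = 69°  [△HPE]
8. ∠HPL = 111°  [linear pair at P on LE]

∠HPL = 111°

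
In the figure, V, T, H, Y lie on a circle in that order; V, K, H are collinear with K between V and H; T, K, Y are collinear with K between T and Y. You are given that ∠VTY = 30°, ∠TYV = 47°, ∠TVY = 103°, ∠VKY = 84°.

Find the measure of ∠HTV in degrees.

1. ∠VHY = 30°  [same arc VY]
2. ∠HVY = 49°  [△VKY]
3. ∠HYV = 101°  [△VHY]
4. ∠HTV = 79°  [cyclic VTHY, opposite ∠T+∠Y]

∠HTV = 79°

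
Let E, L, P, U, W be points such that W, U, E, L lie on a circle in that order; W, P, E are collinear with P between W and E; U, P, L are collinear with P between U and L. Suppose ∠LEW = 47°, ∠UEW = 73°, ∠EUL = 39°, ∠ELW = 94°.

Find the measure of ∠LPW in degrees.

∠LPW = 68°

1. ∠EWL = 39°  [△WEL]
2. ∠ULW = 73°  [same arc WU]
3. ∠LPW = 68°  [△WPL]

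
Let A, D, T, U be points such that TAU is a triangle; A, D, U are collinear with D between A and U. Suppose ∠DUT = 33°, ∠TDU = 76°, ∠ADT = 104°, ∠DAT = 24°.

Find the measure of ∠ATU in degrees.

∠ATU = 123°

1. ∠AUT = 33°  [D on ray UA]
2. ∠TAU = 24°  [D on ray AU]
3. ∠ATU = 123°  [△TAU]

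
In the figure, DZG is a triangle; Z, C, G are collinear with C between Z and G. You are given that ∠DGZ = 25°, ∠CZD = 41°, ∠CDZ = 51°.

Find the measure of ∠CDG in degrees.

∠CDG = 63°

1. ∠CGD = 25°  [C on ray GZ]
2. ∠DCZ = 88°  [△DZC]
3. ∠DCG = 92°  [linear pair at C on ZG]
4. ∠CDG = 63°  [△DCG]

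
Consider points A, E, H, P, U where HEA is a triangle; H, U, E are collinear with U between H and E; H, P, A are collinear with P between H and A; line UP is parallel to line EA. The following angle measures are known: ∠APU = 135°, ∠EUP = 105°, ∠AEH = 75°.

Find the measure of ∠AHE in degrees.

∠AHE = 60°

1. ∠HPU = 45°  [linear pair at P on HA]
2. ∠HUP = 75°  [linear pair at U on HE]
3. ∠PHU = 60°  [△HUP]
4. ∠AHE = 60°  [U on HE, P on HA]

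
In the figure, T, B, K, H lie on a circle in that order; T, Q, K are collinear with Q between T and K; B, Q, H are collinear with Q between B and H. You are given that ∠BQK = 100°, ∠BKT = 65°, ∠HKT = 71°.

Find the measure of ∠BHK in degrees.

1. ∠HQT = 100°  [vertical angles at Q]
2. ∠HQK = 80°  [linear pair at Q on TK]
3. ∠BHK = 29°  [△KQH]

∠BHK = 29°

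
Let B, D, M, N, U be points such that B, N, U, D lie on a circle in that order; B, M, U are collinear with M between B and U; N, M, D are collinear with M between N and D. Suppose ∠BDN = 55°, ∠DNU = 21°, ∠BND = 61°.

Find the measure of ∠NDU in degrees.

1. ∠DBN = 64°  [△BND]
2. ∠DUN = 116°  [cyclic BNUD, opposite ∠B+∠U]
3. ∠NDU = 43°  [△NUD]

∠NDU = 43°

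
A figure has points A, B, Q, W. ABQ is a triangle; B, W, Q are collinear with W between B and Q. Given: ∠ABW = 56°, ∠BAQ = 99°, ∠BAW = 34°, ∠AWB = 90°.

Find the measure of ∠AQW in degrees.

1. ∠ABQ = 56°  [W on ray BQ]
2. ∠AQB = 25°  [△ABQ]
3. ∠AQW = 25°  [W on ray QB]

∠AQW = 25°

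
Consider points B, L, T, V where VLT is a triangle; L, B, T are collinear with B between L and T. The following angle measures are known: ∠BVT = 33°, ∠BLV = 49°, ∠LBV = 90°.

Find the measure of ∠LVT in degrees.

1. ∠TLV = 49°  [B on ray LT]
2. ∠TBV = 90°  [linear pair at B on LT]
3. ∠BTV = 57°  [△VBT]
4. ∠LTV = 57°  [B on ray TL]
5. ∠LVT = 74°  [△VLT]

∠LVT = 74°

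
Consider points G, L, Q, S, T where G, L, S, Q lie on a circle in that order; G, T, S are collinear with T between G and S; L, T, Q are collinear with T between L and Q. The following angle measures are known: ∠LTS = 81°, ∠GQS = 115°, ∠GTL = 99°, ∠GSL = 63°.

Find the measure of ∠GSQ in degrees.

∠GSQ = 29°

1. ∠GTQ = 81°  [vertical angles at T]
2. ∠GQL = 63°  [same arc GL]
3. ∠QGS = 36°  [△GTQ]
4. ∠GSQ = 29°  [△GSQ]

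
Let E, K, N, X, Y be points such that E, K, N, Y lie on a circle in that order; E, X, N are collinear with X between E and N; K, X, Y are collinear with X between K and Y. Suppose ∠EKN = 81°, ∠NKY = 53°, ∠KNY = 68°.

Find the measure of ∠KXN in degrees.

1. ∠KYN = 59°  [△KNY]
2. ∠KEN = 59°  [same arc KN]
3. ∠ENK = 40°  [△EKN]
4. ∠KXN = 87°  [△KXN]

∠KXN = 87°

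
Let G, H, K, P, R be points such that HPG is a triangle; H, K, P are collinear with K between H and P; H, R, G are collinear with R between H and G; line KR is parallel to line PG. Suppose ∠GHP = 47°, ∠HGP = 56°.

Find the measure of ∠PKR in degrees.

∠PKR = 103°

1. ∠GPH = 77°  [△HPG]
2. ∠HKR = 77°  [KR∥PG, corresponding at K]
3. ∠PKR = 103°  [linear pair at K on HP]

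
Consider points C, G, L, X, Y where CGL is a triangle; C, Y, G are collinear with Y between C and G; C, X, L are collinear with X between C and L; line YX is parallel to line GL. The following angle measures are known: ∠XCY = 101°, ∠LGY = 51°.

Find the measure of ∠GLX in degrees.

1. ∠GCL = 101°  [Y on CG, X on CL]
2. ∠CGL = 51°  [Y on ray GC]
3. ∠CLG = 28°  [△CGL]
4. ∠GLX = 28°  [X on ray LC]

∠GLX = 28°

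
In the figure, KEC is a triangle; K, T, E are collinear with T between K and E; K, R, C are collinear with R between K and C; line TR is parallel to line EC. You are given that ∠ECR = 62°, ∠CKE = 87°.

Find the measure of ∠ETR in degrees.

1. ∠ECK = 62°  [R on ray CK]
2. ∠CEK = 31°  [△KEC]
3. ∠KTR = 31°  [TR∥EC, corresponding at T]
4. ∠ETR = 149°  [linear pair at T on KE]

∠ETR = 149°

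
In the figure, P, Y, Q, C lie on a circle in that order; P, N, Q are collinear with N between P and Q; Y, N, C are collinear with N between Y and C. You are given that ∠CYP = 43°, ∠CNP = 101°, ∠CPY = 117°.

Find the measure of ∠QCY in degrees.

∠QCY = 58°

1. ∠CQP = 43°  [same arc PC]
2. ∠CNQ = 79°  [linear pair at N on PQ]
3. ∠QCY = 58°  [△QNC]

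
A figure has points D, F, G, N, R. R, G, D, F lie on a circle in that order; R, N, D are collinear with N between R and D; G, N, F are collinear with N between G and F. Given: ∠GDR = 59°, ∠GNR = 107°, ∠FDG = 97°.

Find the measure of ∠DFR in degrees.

∠DFR = 94°

1. ∠GFR = 59°  [same arc RG]
2. ∠DNF = 107°  [vertical angles at N]
3. ∠FRG = 83°  [cyclic RGDF, opposite ∠R+∠D]
4. ∠FGR = 38°  [△RGF]
5. ∠FNR = 73°  [linear pair at N on RD]
6. ∠FDR = 38°  [same arc RF]
7. ∠DRF = 48°  [△RNF]
8. ∠DFR = 94°  [△RDF]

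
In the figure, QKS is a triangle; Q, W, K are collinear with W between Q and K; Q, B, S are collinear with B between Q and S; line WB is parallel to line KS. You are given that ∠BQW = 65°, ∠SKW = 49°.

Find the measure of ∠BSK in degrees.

1. ∠KQS = 65°  [W on QK, B on QS]
2. ∠QKS = 49°  [W on ray KQ]
3. ∠KSQ = 66°  [△QKS]
4. ∠BSK = 66°  [B on ray SQ]

∠BSK = 66°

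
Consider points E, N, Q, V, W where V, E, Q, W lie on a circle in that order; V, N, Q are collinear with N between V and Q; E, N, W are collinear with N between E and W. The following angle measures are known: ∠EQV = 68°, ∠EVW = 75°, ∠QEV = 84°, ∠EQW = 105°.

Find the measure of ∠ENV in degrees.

∠ENV = 115°

1. ∠EWV = 68°  [same arc VE]
2. ∠EVQ = 28°  [△VEQ]
3. ∠VEW = 37°  [△VEW]
4. ∠ENV = 115°  [△VNE]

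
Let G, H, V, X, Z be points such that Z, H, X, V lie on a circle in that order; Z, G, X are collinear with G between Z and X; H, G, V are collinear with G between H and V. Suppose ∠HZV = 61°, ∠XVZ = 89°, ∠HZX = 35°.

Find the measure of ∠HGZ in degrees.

1. ∠HXV = 119°  [cyclic ZHXV, opposite ∠Z+∠X]
2. ∠XHZ = 91°  [cyclic ZHXV, opposite ∠H+∠V]
3. ∠HVX = 35°  [same arc HX]
4. ∠HXZ = 54°  [△ZHX]
5. ∠VHX = 26°  [△HXV]
6. ∠HGX = 100°  [△HGX]
7. ∠HGZ = 80°  [linear pair at G on ZX]

∠HGZ = 80°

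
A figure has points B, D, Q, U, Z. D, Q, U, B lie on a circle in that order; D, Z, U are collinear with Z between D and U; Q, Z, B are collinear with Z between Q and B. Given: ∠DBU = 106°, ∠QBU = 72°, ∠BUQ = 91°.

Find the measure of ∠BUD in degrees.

∠BUD = 57°

1. ∠BQU = 17°  [△QUB]
2. ∠BDU = 17°  [same arc UB]
3. ∠BUD = 57°  [△DUB]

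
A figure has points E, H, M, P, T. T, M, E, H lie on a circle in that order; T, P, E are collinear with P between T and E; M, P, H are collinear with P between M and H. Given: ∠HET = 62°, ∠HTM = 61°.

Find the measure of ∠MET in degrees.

1. ∠HMT = 62°  [same arc TH]
2. ∠MHT = 57°  [△TMH]
3. ∠MET = 57°  [same arc TM]

∠MET = 57°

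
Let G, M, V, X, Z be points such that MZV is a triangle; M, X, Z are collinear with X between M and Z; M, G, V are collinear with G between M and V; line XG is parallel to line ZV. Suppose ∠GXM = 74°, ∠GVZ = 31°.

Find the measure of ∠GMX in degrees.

1. ∠MZV = 74°  [XG∥ZV, corresponding at X]
2. ∠MVZ = 31°  [G on ray VM]
3. ∠VMZ = 75°  [△MZV]
4. ∠GMX = 75°  [X on MZ, G on MV]

∠GMX = 75°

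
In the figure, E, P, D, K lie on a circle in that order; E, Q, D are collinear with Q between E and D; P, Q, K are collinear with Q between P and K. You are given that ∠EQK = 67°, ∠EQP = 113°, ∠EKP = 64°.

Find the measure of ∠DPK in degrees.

∠DPK = 49°

1. ∠DQP = 67°  [vertical angles at Q]
2. ∠EDP = 64°  [same arc EP]
3. ∠DPK = 49°  [△PQD]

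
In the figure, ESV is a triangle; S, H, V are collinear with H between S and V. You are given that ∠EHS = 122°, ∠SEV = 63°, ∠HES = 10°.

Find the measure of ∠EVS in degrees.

∠EVS = 69°

1. ∠ESH = 48°  [△ESH]
2. ∠ESV = 48°  [H on ray SV]
3. ∠EVS = 69°  [△ESV]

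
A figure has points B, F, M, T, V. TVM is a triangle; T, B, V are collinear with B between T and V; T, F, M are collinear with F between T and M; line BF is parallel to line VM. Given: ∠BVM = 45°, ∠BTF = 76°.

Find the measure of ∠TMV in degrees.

∠TMV = 59°

1. ∠MVT = 45°  [B on ray VT]
2. ∠MTV = 76°  [B on TV, F on TM]
3. ∠TMV = 59°  [△TVM]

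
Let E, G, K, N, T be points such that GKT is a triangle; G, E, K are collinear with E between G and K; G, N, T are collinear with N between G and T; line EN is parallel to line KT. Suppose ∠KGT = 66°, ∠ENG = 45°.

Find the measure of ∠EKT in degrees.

∠EKT = 69°

1. ∠EGN = 66°  [E on GK, N on GT]
2. ∠GEN = 69°  [△GEN]
3. ∠KEN = 111°  [linear pair at E on GK]
4. ∠EKT = 69°  [EN∥KT, co-interior at K–E]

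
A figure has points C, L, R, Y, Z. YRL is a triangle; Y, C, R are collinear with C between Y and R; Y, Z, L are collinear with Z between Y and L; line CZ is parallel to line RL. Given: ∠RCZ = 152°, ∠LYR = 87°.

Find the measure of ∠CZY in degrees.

∠CZY = 65°

1. ∠YCZ = 28°  [linear pair at C on YR]
2. ∠CYZ = 87°  [C on YR, Z on YL]
3. ∠CZY = 65°  [△YCZ]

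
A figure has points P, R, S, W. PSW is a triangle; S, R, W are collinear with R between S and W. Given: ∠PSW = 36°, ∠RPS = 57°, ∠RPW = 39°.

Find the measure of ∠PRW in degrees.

1. ∠PSR = 36°  [R on ray SW]
2. ∠PRS = 87°  [△PSR]
3. ∠PRW = 93°  [linear pair at R on SW]

∠PRW = 93°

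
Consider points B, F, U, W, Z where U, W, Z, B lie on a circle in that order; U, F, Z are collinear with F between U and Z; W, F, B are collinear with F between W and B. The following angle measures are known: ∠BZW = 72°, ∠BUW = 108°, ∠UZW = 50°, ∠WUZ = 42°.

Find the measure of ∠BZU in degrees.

1. ∠UBW = 50°  [same arc UW]
2. ∠BWU = 22°  [△UWB]
3. ∠BZU = 22°  [same arc UB]

∠BZU = 22°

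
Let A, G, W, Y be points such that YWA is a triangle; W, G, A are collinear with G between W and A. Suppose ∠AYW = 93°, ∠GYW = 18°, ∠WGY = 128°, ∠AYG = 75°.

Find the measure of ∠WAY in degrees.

∠WAY = 53°

1. ∠AGY = 52°  [linear pair at G on WA]
2. ∠GAY = 53°  [△YGA]
3. ∠WAY = 53°  [G on ray AW]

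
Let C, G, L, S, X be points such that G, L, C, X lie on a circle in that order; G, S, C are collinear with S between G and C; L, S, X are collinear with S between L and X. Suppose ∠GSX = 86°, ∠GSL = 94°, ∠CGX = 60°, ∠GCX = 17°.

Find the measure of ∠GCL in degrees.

1. ∠CSL = 86°  [vertical angles at S]
2. ∠CLX = 60°  [same arc CX]
3. ∠GCL = 34°  [△LSC]

∠GCL = 34°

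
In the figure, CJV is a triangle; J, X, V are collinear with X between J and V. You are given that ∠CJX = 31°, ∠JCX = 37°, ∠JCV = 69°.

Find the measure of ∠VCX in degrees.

1. ∠CXJ = 112°  [△CJX]
2. ∠CJV = 31°  [X on ray JV]
3. ∠CVJ = 80°  [△CJV]
4. ∠CXV = 68°  [linear pair at X on JV]
5. ∠CVX = 80°  [X on ray VJ]
6. ∠VCX = 32°  [△CXV]

∠VCX = 32°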